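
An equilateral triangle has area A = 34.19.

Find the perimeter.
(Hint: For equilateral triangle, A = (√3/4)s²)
A = (√3/4)s²  ⇒  s² = 4A/√3 = 4·34.19/√3 = 136.76/1.73205 ≈ 78.9584
s ≈ √78.9584 ≈ 8.88586
Perimeter = 3s ≈ 3·8.88586 ≈ 26.6576

Perimeter = 26.66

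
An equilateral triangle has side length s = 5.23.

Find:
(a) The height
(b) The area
(a) The height splits the triangle into two 30-60-90 halves: h = s·√3/2 = 5.23·1.73205/2 ≈ 9.05863/2 ≈ 4.52931
(b) Area = (√3/4)·s² = (√3/4)·5.23² = (√3/4)·27.3529 ≈ 0.433013·27.3529 ≈ 11.8442

Height = 4.529, Area = 11.84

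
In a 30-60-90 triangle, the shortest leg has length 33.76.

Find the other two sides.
In a 30-60-90 triangle the sides are in ratio 1 : √3 : 2 (short leg : long leg : hypotenuse).
Long leg = 33.76·√3 ≈ 33.76·1.73205 ≈ 58.474
Hypotenuse = 2·33.76 = 67.52

Long leg = 33.76√3 = 58.47, Hypotenuse = 67.52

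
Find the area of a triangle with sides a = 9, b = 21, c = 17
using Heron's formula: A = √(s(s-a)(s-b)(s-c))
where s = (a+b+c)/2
s = (9 + 21 + 17)/2 = 47/2 = 23.5
s − a = 14.5, s − b = 2.5, s − c = 6.5
s(s−a)(s−b)(s−c) = 23.5·14.5·2.5·6.5 = 5537.1875
Area = √5537.1875 ≈ 74.4123

s = 23.5, Area = 74.41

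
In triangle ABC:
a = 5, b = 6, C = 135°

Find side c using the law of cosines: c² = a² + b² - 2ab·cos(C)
c² = 5² + 6² − 2·5·6·cos(135°)
cos(135°) ≈ -0.707107
c² ≈ 25 + 36 − 60·(-0.707107) ≈ 61 + 42.4264 ≈ 103.426
c ≈ √103.426 ≈ 10.1699

c = 10.17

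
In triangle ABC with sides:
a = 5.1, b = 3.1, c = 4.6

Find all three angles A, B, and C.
Law of cosines for each angle (a² = 26.01, b² = 9.61, c² = 21.16):
cos(A) = (b² + c² − a²)/(2bc) = (9.61 + 21.16 − 26.01)/(2·3.1·4.6) = 4.76/28.52 ≈ 0.1669  ⇒  A ≈ 80.3923°
cos(B) = (a² + c² − b²)/(2ac) = (26.01 + 21.16 − 9.61)/(2·5.1·4.6) = 37.56/46.92 ≈ 0.800512  ⇒  B ≈ 36.821°
cos(C) = (a² + b² − c²)/(2ab) = (26.01 + 9.61 − 21.16)/(2·5.1·3.1) = 14.46/31.62 ≈ 0.457306  ⇒  C ≈ 62.7866°
Check: A + B + C ≈ 180°

A = 80.39°, B = 36.82°, C = 62.79°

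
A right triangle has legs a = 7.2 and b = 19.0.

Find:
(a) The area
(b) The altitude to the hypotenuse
(a) The legs are perpendicular, so Area = ½·a·b = ½·7.2·19.0 = ½·136.8 = 68.4
(b) Hypotenuse c = √(a² + b²) = √(51.84 + 361) = √412.84 ≈ 20.3185
    Area = ½·c·h_c  ⇒  h_c = 2·Area/c = 136.8/20.3185 ≈ 6.73279

Area = 68.4, h_c = 6.733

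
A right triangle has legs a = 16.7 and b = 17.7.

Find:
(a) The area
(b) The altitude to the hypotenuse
(a) The legs are perpendicular, so Area = ½·a·b = ½·16.7·17.7 = ½·295.59 = 147.795
(b) Hypotenuse c = √(a² + b²) = √(278.89 + 313.29) = √592.18 ≈ 24.3347
    Area = ½·c·h_c  ⇒  h_c = 2·Area/c = 295.59/24.3347 ≈ 12.1468

Area = 147.795, h_c = 12.15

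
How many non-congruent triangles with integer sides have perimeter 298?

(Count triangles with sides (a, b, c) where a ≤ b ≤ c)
Let a ≤ b ≤ c with a + b + c = 298. The only binding inequality is a + b > c, i.e. 298 − c > c, so c < 298/2; and c ≥ 298/3 since c is the largest side.
So 100 ≤ c ≤ 148. For each c, b runs from ⌈(298 − c)/2⌉ up to c (then a = 298 − b − c satisfies 1 ≤ a ≤ b automatically), giving c − ⌈(298 − c)/2⌉ + 1 choices.
Summing over c: 2 + 3 + 5 + 6 + … + 72 + 74  (49 terms, c = 100, …, 148) = 1850
Check (closed form: nearest integer to p²/48 for even p, (p+3)²/48 for odd p): 298²/48 = 88804/48 ≈ 1850.08 → 1850

1850 triangles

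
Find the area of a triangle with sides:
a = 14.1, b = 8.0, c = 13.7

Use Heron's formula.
s = (14.1 + 8.0 + 13.7)/2 = 35.8/2 = 17.9
s − a = 3.8, s − b = 9.9, s − c = 4.2
s(s−a)(s−b)(s−c) = 17.9·3.8·9.9·4.2 ≈ 2828.27
Area = √2828.27 ≈ 53.1815

Area = 53.18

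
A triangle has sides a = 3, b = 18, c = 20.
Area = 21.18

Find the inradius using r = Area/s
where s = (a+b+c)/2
s = (3 + 18 + 20)/2 = 41/2 = 20.5
r = Area/s = 21.18/20.5 ≈ 1.03317

r = 1.033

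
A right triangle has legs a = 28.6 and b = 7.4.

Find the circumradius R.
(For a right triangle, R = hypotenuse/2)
Hypotenuse c = √(a² + b²) = √(817.96 + 54.76) = √872.72 ≈ 29.5418
R = c/2 ≈ 29.5418/2 ≈ 14.7709

R = 14.77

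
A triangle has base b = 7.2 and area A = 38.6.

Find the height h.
A = ½·b·h  ⇒  h = 2A/b = 2·38.6/7.2 = 77.2/7.2 ≈ 10.7222

h = 10.72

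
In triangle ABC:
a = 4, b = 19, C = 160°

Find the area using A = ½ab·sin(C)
A = ½·a·b·sin(C) = ½·4·19·sin(160°)
sin(160°) ≈ 0.34202
A ≈ ½·76·0.34202 = 38·0.34202 ≈ 12.9968

Area = 13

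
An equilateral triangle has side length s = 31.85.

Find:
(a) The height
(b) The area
(a) The height splits the triangle into two 30-60-90 halves: h = s·√3/2 = 31.85·1.73205/2 ≈ 55.1658/2 ≈ 27.5829
(b) Area = (√3/4)·s² = (√3/4)·31.85² = (√3/4)·1014.4225 ≈ 0.433013·1014.4225 ≈ 439.258

Height = 27.58, Area = 439.3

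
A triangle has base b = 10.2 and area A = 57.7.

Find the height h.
A = ½·b·h  ⇒  h = 2A/b = 2·57.7/10.2 = 115.4/10.2 ≈ 11.3137

h = 11.31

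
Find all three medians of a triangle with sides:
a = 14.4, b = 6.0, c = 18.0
Median formula: m_a = ½√(2b² + 2c² − a²) (and cyclically). a² = 207.36, b² = 36, c² = 324.
m_a = ½√(2·36 + 2·324 − 207.36) = ½√512.64 ≈ ½·22.6416 ≈ 11.3208
m_b = ½√(2·207.36 + 2·324 − 36) = ½√1026.72 ≈ ½·32.0425 ≈ 16.0212
m_c = ½√(2·207.36 + 2·36 − 324) = ½√162.72 ≈ ½·12.7562 ≈ 6.37809

m_a = 11.32, m_b = 16.02, m_c = 6.378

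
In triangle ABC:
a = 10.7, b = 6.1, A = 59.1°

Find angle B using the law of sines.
a/sin(A) = b/sin(B)  ⇒  sin(B) = b·sin(A)/a = 6.1·sin(59.1°)/10.7
sin(59.1°) ≈ 0.858065
sin(B) ≈ 6.1·0.858065/10.7 ≈ 5.2342/10.7 ≈ 0.489177
B = arcsin(0.489177) ≈ 29.2865°
(Since b ≤ a we need B ≤ A, so the obtuse alternative 180° − 29.2865° ≈ 150.713° is rejected.)

B = 29.29°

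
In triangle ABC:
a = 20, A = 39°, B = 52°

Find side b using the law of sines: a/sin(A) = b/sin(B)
a/sin(A) = b/sin(B)  ⇒  b = a·sin(B)/sin(A) = 20·sin(52°)/sin(39°)
sin(52°) ≈ 0.788011, sin(39°) ≈ 0.62932
b ≈ 20·0.788011/0.62932 ≈ 15.7602/0.62932 ≈ 25.0432

b = 25.04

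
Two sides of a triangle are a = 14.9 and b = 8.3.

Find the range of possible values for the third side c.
Triangle inequality: |a − b| < c < a + b
|a − b| = |14.9 − 8.3| = 6.6
a + b = 14.9 + 8.3 = 23.2

6.6 < c < 23.2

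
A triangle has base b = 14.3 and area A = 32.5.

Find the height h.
A = ½·b·h  ⇒  h = 2A/b = 2·32.5/14.3 = 65/14.3 ≈ 4.54545

h = 4.545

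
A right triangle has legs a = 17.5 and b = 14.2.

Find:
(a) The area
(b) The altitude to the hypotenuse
(a) The legs are perpendicular, so Area = ½·a·b = ½·17.5·14.2 = ½·248.5 = 124.25
(b) Hypotenuse c = √(a² + b²) = √(306.25 + 201.64) = √507.89 ≈ 22.5364
    Area = ½·c·h_c  ⇒  h_c = 2·Area/c = 248.5/22.5364 ≈ 11.0266

Area = 124.25, h_c = 11.03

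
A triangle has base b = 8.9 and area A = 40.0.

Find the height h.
A = ½·b·h  ⇒  h = 2A/b = 2·40.0/8.9 = 80/8.9 ≈ 8.98876

h = 8.989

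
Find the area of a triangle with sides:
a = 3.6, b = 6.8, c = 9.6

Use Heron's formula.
s = (3.6 + 6.8 + 9.6)/2 = 20/2 = 10
s − a = 6.4, s − b = 3.2, s − c = 0.4
s(s−a)(s−b)(s−c) = 10·6.4·3.2·0.4 ≈ 81.92
Area = √81.92 ≈ 9.05097

Area = 9.051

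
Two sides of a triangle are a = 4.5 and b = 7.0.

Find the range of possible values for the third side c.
Triangle inequality: |a − b| < c < a + b
|a − b| = |4.5 − 7.0| = 2.5
a + b = 4.5 + 7.0 = 11.5

2.5 < c < 11.5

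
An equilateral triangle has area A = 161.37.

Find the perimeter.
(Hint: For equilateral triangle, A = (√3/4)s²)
A = (√3/4)s²  ⇒  s² = 4A/√3 = 4·161.37/√3 = 645.48/1.73205 ≈ 372.668
s ≈ √372.668 ≈ 19.3046
Perimeter = 3s ≈ 3·19.3046 ≈ 57.9138

Perimeter = 57.91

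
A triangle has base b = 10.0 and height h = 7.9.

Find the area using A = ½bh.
A = ½·b·h = ½·10.0·7.9 = ½·79 = 39.5

Area = 39.5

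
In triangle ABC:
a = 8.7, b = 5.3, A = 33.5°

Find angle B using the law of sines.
a/sin(A) = b/sin(B)  ⇒  sin(B) = b·sin(A)/a = 5.3·sin(33.5°)/8.7
sin(33.5°) ≈ 0.551937
sin(B) ≈ 5.3·0.551937/8.7 ≈ 2.92527/8.7 ≈ 0.336237
B = arcsin(0.336237) ≈ 19.6478°
(Since b ≤ a we need B ≤ A, so the obtuse alternative 180° − 19.6478° ≈ 160.352° is rejected.)

B = 19.65°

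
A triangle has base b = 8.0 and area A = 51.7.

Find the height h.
A = ½·b·h  ⇒  h = 2A/b = 2·51.7/8.0 = 103.4/8.0 ≈ 12.925

h = 12.93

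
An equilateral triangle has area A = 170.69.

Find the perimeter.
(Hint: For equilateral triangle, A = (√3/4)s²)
A = (√3/4)s²  ⇒  s² = 4A/√3 = 4·170.69/√3 = 682.76/1.73205 ≈ 394.192
s ≈ √394.192 ≈ 19.8543
Perimeter = 3s ≈ 3·19.8543 ≈ 59.5628

Perimeter = 59.56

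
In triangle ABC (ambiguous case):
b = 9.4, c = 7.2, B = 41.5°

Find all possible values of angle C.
b/sin(B) = c/sin(C)  ⇒  sin(C) = c·sin(B)/b = 7.2·sin(41.5°)/9.4
sin(41.5°) ≈ 0.66262
sin(C) ≈ 7.2·0.66262/9.4 ≈ 4.77086/9.4 ≈ 0.507539
Candidate 1: C₁ = arcsin(0.507539) ≈ 30.5°  →  A = 180° − 41.5° − 30.5° ≈ 108° > 0, valid
Candidate 2: C₂ = 180° − C₁ ≈ 149.5°  →  A = 180° − 41.5° − 149.5° ≈ -11° ≤ 0, not a valid triangle

C = 30.5° (one solution)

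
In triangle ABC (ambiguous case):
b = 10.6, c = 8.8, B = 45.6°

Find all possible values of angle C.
b/sin(B) = c/sin(C)  ⇒  sin(C) = c·sin(B)/b = 8.8·sin(45.6°)/10.6
sin(45.6°) ≈ 0.714473
sin(C) ≈ 8.8·0.714473/10.6 ≈ 6.28736/10.6 ≈ 0.593147
Candidate 1: C₁ = arcsin(0.593147) ≈ 36.3807°  →  A = 180° − 45.6° − 36.3807° ≈ 98.0193° > 0, valid
Candidate 2: C₂ = 180° − C₁ ≈ 143.619°  →  A = 180° − 45.6° − 143.619° ≈ -9.2193° ≤ 0, not a valid triangle

C = 36.38° (one solution)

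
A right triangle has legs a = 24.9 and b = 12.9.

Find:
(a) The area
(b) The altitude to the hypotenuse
(a) The legs are perpendicular, so Area = ½·a·b = ½·24.9·12.9 = ½·321.21 = 160.605
(b) Hypotenuse c = √(a² + b²) = √(620.01 + 166.41) = √786.42 ≈ 28.0432
    Area = ½·c·h_c  ⇒  h_c = 2·Area/c = 321.21/28.0432 ≈ 11.4541

Area = 160.605, h_c = 11.45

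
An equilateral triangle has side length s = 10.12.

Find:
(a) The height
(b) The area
(a) The height splits the triangle into two 30-60-90 halves: h = s·√3/2 = 10.12·1.73205/2 ≈ 17.5284/2 ≈ 8.76418
(b) Area = (√3/4)·s² = (√3/4)·10.12² = (√3/4)·102.4144 ≈ 0.433013·102.4144 ≈ 44.3467

Height = 8.764, Area = 44.35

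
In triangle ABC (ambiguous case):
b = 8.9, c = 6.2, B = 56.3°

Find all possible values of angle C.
b/sin(B) = c/sin(C)  ⇒  sin(C) = c·sin(B)/b = 6.2·sin(56.3°)/8.9
sin(56.3°) ≈ 0.831954
sin(C) ≈ 6.2·0.831954/8.9 ≈ 5.15812/8.9 ≈ 0.579564
Candidate 1: C₁ = arcsin(0.579564) ≈ 35.4199°  →  A = 180° − 56.3° − 35.4199° ≈ 88.2801° > 0, valid
Candidate 2: C₂ = 180° − C₁ ≈ 144.58°  →  A = 180° − 56.3° − 144.58° ≈ -20.8801° ≤ 0, not a valid triangle

C = 35.42° (one solution)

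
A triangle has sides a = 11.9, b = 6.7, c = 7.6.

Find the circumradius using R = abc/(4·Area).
First find the area with Heron's formula.
s = (11.9 + 6.7 + 7.6)/2 = 13.1
Area = √(s(s−a)(s−b)(s−c)) = √(13.1·1.2·6.4·5.5) ≈ √553.344 ≈ 23.5233
abc = 11.9·6.7·7.6 = 605.948
R = abc/(4·Area) ≈ 605.948/(4·23.5233) = 605.948/94.0931 ≈ 6.43988

R = 6.44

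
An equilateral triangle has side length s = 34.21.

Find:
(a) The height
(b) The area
(a) The height splits the triangle into two 30-60-90 halves: h = s·√3/2 = 34.21·1.73205/2 ≈ 59.2535/2 ≈ 29.6267
(b) Area = (√3/4)·s² = (√3/4)·34.21² = (√3/4)·1170.3241 ≈ 0.433013·1170.3241 ≈ 506.765

Height = 29.63, Area = 506.8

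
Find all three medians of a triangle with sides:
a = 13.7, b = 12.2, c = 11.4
Median formula: m_a = ½√(2b² + 2c² − a²) (and cyclically). a² = 187.69, b² = 148.84, c² = 129.96.
m_a = ½√(2·148.84 + 2·129.96 − 187.69) = ½√369.91 ≈ ½·19.233 ≈ 9.61652
m_b = ½√(2·187.69 + 2·129.96 − 148.84) = ½√486.46 ≈ ½·22.0558 ≈ 11.0279
m_c = ½√(2·187.69 + 2·148.84 − 129.96) = ½√543.1 ≈ ½·23.3045 ≈ 11.6523

m_a = 9.617, m_b = 11.03, m_c = 11.65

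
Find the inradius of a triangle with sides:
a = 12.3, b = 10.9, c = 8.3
r = Area/s where s is the semi-perimeter.
s = (12.3 + 10.9 + 8.3)/2 = 31.5/2 = 15.75
Area = √(s(s−a)(s−b)(s−c)) = √(15.75·3.45·4.85·7.45) ≈ √1963.35 ≈ 44.3097
r ≈ 44.3097/15.75 ≈ 2.81331

r = 2.813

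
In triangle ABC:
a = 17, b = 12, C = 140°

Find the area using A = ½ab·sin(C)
A = ½·a·b·sin(C) = ½·17·12·sin(140°)
sin(140°) ≈ 0.642788
A ≈ ½·204·0.642788 = 102·0.642788 ≈ 65.5643

Area = 65.56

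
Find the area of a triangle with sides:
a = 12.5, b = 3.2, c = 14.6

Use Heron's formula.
s = (12.5 + 3.2 + 14.6)/2 = 30.3/2 = 15.15
s − a = 2.65, s − b = 11.95, s − c = 0.55
s(s−a)(s−b)(s−c) = 15.15·2.65·11.95·0.55 ≈ 263.869
Area = √263.869 ≈ 16.2441

Area = 16.24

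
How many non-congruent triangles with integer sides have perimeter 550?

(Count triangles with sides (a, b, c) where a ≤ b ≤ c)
Let a ≤ b ≤ c with a + b + c = 550. The only binding inequality is a + b > c, i.e. 550 − c > c, so c < 550/2; and c ≥ 550/3 since c is the largest side.
So 184 ≤ c ≤ 274. For each c, b runs from ⌈(550 − c)/2⌉ up to c (then a = 550 − b − c satisfies 1 ≤ a ≤ b automatically), giving c − ⌈(550 − c)/2⌉ + 1 choices.
Summing over c: 2 + 3 + 5 + 6 + … + 135 + 137  (91 terms, c = 184, …, 274) = 6302
Check (closed form: nearest integer to p²/48 for even p, (p+3)²/48 for odd p): 550²/48 = 302500/48 ≈ 6302.08 → 6302

6302 triangles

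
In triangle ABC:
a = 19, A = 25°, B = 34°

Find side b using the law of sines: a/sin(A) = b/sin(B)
a/sin(A) = b/sin(B)  ⇒  b = a·sin(B)/sin(A) = 19·sin(34°)/sin(25°)
sin(34°) ≈ 0.559193, sin(25°) ≈ 0.422618
b ≈ 19·0.559193/0.422618 ≈ 10.6247/0.422618 ≈ 25.1401

b = 25.14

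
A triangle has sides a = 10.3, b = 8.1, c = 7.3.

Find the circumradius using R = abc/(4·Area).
First find the area with Heron's formula.
s = (10.3 + 8.1 + 7.3)/2 = 12.85
Area = √(s(s−a)(s−b)(s−c)) = √(12.85·2.55·4.75·5.55) ≈ √863.833 ≈ 29.391
abc = 10.3·8.1·7.3 = 609.039
R = abc/(4·Area) ≈ 609.039/(4·29.391) = 609.039/117.564 ≈ 5.18048

R = 5.18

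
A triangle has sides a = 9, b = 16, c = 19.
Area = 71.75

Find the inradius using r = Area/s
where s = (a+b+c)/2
s = (9 + 16 + 19)/2 = 44/2 = 22
r = Area/s = 71.75/22 ≈ 3.26136

r = 3.261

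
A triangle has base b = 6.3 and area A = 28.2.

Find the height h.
A = ½·b·h  ⇒  h = 2A/b = 2·28.2/6.3 = 56.4/6.3 ≈ 8.95238

h = 8.952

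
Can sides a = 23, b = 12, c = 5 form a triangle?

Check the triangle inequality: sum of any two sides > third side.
a + b vs c: 23 + 12 = 35 > 5  ✓
a + c vs b: 23 + 5 = 28 > 12  ✓
b + c vs a: 12 + 5 = 17 ≤ 23  ✗

No: 12 + 5 = 17 is not > 23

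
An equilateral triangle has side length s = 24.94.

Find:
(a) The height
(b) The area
(a) The height splits the triangle into two 30-60-90 halves: h = s·√3/2 = 24.94·1.73205/2 ≈ 43.1973/2 ≈ 21.5987
(b) Area = (√3/4)·s² = (√3/4)·24.94² = (√3/4)·622.0036 ≈ 0.433013·622.0036 ≈ 269.335

Height = 21.6, Area = 269.3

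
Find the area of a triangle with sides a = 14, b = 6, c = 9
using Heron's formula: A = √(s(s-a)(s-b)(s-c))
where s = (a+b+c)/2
s = (14 + 6 + 9)/2 = 29/2 = 14.5
s − a = 0.5, s − b = 8.5, s − c = 5.5
s(s−a)(s−b)(s−c) = 14.5·0.5·8.5·5.5 = 338.9375
Area = √338.9375 ≈ 18.4103

s = 14.5, Area = 18.41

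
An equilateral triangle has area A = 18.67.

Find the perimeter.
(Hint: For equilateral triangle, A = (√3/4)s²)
A = (√3/4)s²  ⇒  s² = 4A/√3 = 4·18.67/√3 = 74.68/1.73205 ≈ 43.1165
s ≈ √43.1165 ≈ 6.56632
Perimeter = 3s ≈ 3·6.56632 ≈ 19.699

Perimeter = 19.7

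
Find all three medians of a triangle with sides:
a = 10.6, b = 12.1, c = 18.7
Median formula: m_a = ½√(2b² + 2c² − a²) (and cyclically). a² = 112.36, b² = 146.41, c² = 349.69.
m_a = ½√(2·146.41 + 2·349.69 − 112.36) = ½√879.84 ≈ ½·29.6621 ≈ 14.831
m_b = ½√(2·112.36 + 2·349.69 − 146.41) = ½√777.69 ≈ ½·27.8871 ≈ 13.9435
m_c = ½√(2·112.36 + 2·146.41 − 349.69) = ½√167.85 ≈ ½·12.9557 ≈ 6.47785

m_a = 14.83, m_b = 13.94, m_c = 6.478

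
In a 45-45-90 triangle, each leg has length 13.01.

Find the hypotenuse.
In a 45-45-90 triangle the sides are in ratio 1 : 1 : √2, so hypotenuse = leg·√2.
Hypotenuse = 13.01·√2 ≈ 13.01·1.41421 ≈ 18.3989

Hypotenuse = 13.01√2 = 18.4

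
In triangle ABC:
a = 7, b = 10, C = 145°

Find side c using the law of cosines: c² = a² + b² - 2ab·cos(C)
c² = 7² + 10² − 2·7·10·cos(145°)
cos(145°) ≈ -0.819152
c² ≈ 49 + 100 − 140·(-0.819152) ≈ 149 + 114.681 ≈ 263.681
c ≈ √263.681 ≈ 16.2383

c = 16.24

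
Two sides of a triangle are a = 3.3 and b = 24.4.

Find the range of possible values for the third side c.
Triangle inequality: |a − b| < c < a + b
|a − b| = |3.3 − 24.4| = 21.1
a + b = 3.3 + 24.4 = 27.7

21.1 < c < 27.7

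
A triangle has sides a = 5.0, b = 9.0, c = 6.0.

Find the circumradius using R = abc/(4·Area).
First find the area with Heron's formula.
s = (5.0 + 9.0 + 6.0)/2 = 10
Area = √(s(s−a)(s−b)(s−c)) = √(10·5·1·4) ≈ √200 ≈ 14.1421
abc = 5.0·9.0·6.0 = 270
R = abc/(4·Area) ≈ 270/(4·14.1421) = 270/56.5685 ≈ 4.77297

R = 4.773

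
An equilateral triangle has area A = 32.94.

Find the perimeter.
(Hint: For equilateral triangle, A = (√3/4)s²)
A = (√3/4)s²  ⇒  s² = 4A/√3 = 4·32.94/√3 = 131.76/1.73205 ≈ 76.0717
s ≈ √76.0717 ≈ 8.72191
Perimeter = 3s ≈ 3·8.72191 ≈ 26.1657

Perimeter = 26.17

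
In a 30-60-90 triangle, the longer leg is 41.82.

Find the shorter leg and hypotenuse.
In a 30-60-90 triangle the sides are in ratio 1 : √3 : 2, so short leg = long leg/√3 and hypotenuse = 2·(short leg).
Short leg = 41.82/√3 ≈ 41.82/1.73205 ≈ 24.1448
Hypotenuse = 2·24.1448 ≈ 48.2896

Short leg = 24.14, Hypotenuse = 48.29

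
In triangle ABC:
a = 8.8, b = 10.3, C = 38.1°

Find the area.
Two sides and the included angle (SAS): A = ½·a·b·sin(C) = ½·8.8·10.3·sin(38.1°)
sin(38.1°) ≈ 0.617036
A ≈ ½·90.64·0.617036 = 45.32·0.617036 ≈ 27.9641

Area = 27.96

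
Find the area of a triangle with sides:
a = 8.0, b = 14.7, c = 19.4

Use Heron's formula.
s = (8.0 + 14.7 + 19.4)/2 = 42.1/2 = 21.05
s − a = 13.05, s − b = 6.35, s − c = 1.65
s(s−a)(s−b)(s−c) = 21.05·13.05·6.35·1.65 ≈ 2878.2
Area = √2878.2 ≈ 53.6488

Area = 53.65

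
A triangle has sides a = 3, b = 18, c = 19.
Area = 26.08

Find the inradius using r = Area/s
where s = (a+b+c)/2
s = (3 + 18 + 19)/2 = 40/2 = 20
r = Area/s = 26.08/20 ≈ 1.304

r = 1.304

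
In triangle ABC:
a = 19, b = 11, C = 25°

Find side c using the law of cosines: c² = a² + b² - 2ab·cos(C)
c² = 19² + 11² − 2·19·11·cos(25°)
cos(25°) ≈ 0.906308
c² ≈ 361 + 121 − 418·(0.906308) ≈ 482 − 378.837 ≈ 103.163
c ≈ √103.163 ≈ 10.1569

c = 10.16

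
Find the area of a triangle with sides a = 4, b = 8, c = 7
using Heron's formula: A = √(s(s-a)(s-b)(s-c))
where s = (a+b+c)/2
s = (4 + 8 + 7)/2 = 19/2 = 9.5
s − a = 5.5, s − b = 1.5, s − c = 2.5
s(s−a)(s−b)(s−c) = 9.5·5.5·1.5·2.5 = 195.9375
Area = √195.9375 ≈ 13.9978

s = 9.5, Area = 14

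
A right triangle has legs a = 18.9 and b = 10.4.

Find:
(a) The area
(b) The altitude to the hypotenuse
(a) The legs are perpendicular, so Area = ½·a·b = ½·18.9·10.4 = ½·196.56 = 98.28
(b) Hypotenuse c = √(a² + b²) = √(357.21 + 108.16) = √465.37 ≈ 21.5724
    Area = ½·c·h_c  ⇒  h_c = 2·Area/c = 196.56/21.5724 ≈ 9.11163

Area = 98.28, h_c = 9.112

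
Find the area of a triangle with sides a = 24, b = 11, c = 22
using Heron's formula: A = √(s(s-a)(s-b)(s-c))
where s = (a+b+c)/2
s = (24 + 11 + 22)/2 = 57/2 = 28.5
s − a = 4.5, s − b = 17.5, s − c = 6.5
s(s−a)(s−b)(s−c) = 28.5·4.5·17.5·6.5 = 14588.4375
Area = √14588.4375 ≈ 120.783

s = 28.5, Area = 120.8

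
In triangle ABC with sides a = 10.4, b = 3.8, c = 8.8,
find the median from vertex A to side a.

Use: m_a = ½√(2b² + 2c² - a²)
m_a = ½√(2·3.8² + 2·8.8² − 10.4²) = ½√(2·14.44 + 2·77.44 − 108.16) = ½√(28.88 + 154.88 − 108.16) = ½√75.6
√75.6 ≈ 8.69483, so m_a ≈ 4.34741

m_a = 4.347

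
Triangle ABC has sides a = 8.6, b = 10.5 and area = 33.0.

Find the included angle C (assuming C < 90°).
Area = ½·a·b·sin(C)  ⇒  sin(C) = 2·Area/(a·b) = 2·33.0/(8.6·10.5) = 66/90.3 ≈ 0.730897
C = arcsin(0.730897) ≈ 46.9616° (taking the acute solution since C < 90°)

C = 46.96°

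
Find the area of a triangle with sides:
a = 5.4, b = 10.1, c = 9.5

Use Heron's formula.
s = (5.4 + 10.1 + 9.5)/2 = 25/2 = 12.5
s − a = 7.1, s − b = 2.4, s − c = 3
s(s−a)(s−b)(s−c) = 12.5·7.1·2.4·3 ≈ 639
Area = √639 ≈ 25.2784

Area = 25.28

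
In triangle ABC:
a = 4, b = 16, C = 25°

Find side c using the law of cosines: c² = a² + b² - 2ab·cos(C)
c² = 4² + 16² − 2·4·16·cos(25°)
cos(25°) ≈ 0.906308
c² ≈ 16 + 256 − 128·(0.906308) ≈ 272 − 116.007 ≈ 155.993
c ≈ √155.993 ≈ 12.4897

c = 12.49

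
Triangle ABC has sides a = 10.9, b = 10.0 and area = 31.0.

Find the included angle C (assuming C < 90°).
Area = ½·a·b·sin(C)  ⇒  sin(C) = 2·Area/(a·b) = 2·31.0/(10.9·10.0) = 62/109 ≈ 0.568807
C = arcsin(0.568807) ≈ 34.6671° (taking the acute solution since C < 90°)

C = 34.67°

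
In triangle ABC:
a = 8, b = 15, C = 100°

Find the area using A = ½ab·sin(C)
A = ½·a·b·sin(C) = ½·8·15·sin(100°)
sin(100°) ≈ 0.984808
A ≈ ½·120·0.984808 = 60·0.984808 ≈ 59.0885

Area = 59.09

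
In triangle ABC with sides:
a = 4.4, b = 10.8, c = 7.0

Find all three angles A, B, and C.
Law of cosines for each angle (a² = 19.36, b² = 116.64, c² = 49):
cos(A) = (b² + c² − a²)/(2bc) = (116.64 + 49 − 19.36)/(2·10.8·7.0) = 146.28/151.2 ≈ 0.96746  ⇒  A ≈ 14.6565°
cos(B) = (a² + c² − b²)/(2ac) = (19.36 + 49 − 116.64)/(2·4.4·7.0) = -48.28/61.6 ≈ -0.783766  ⇒  B ≈ 141.607°
cos(C) = (a² + b² − c²)/(2ab) = (19.36 + 116.64 − 49)/(2·4.4·10.8) = 87/95.04 ≈ 0.915404  ⇒  C ≈ 23.7368°
Check: A + B + C ≈ 180°

A = 14.66°, B = 141.6°, C = 23.74°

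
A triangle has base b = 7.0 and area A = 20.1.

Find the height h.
A = ½·b·h  ⇒  h = 2A/b = 2·20.1/7.0 = 40.2/7.0 ≈ 5.74286

h = 5.743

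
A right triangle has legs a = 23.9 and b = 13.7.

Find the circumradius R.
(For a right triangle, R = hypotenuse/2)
Hypotenuse c = √(a² + b²) = √(571.21 + 187.69) = √758.9 ≈ 27.5481
R = c/2 ≈ 27.5481/2 ≈ 13.7741

R = 13.77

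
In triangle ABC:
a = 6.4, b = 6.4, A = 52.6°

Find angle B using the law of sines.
a/sin(A) = b/sin(B)  ⇒  sin(B) = b·sin(A)/a = 6.4·sin(52.6°)/6.4
sin(52.6°) ≈ 0.794415
sin(B) ≈ 6.4·0.794415/6.4 ≈ 5.08425/6.4 ≈ 0.794415
B = arcsin(0.794415) ≈ 52.6°
(Since b ≤ a we need B ≤ A, so the obtuse alternative 180° − 52.6° ≈ 127.4° is rejected.)

B = 52.6°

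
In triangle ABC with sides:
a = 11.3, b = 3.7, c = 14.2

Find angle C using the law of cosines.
c² = a² + b² − 2ab·cos(C)  ⇒  cos(C) = (a² + b² − c²)/(2ab)
cos(C) = (11.3² + 3.7² − 14.2²)/(2·11.3·3.7) = (127.69 + 13.69 − 201.64)/83.62 = -60.26/83.62 ≈ -0.720641
C = arccos(-0.720641) ≈ 136.107°

C = 136.1°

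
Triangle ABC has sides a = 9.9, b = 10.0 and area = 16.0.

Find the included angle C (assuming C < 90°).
Area = ½·a·b·sin(C)  ⇒  sin(C) = 2·Area/(a·b) = 2·16.0/(9.9·10.0) = 32/99 ≈ 0.323232
C = arcsin(0.323232) ≈ 18.8585° (taking the acute solution since C < 90°)

C = 18.86°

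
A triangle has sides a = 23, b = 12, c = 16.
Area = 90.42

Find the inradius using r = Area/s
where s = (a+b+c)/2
s = (23 + 12 + 16)/2 = 51/2 = 25.5
r = Area/s = 90.42/25.5 ≈ 3.54588

r = 3.546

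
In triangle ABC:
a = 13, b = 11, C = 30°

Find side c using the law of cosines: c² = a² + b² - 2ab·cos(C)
c² = 13² + 11² − 2·13·11·cos(30°)
cos(30°) ≈ 0.866025
c² ≈ 169 + 121 − 286·(0.866025) ≈ 290 − 247.683 ≈ 42.3167
c ≈ √42.3167 ≈ 6.50513

c = 6.505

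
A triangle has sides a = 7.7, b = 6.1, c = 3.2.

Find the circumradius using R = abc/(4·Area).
First find the area with Heron's formula.
s = (7.7 + 6.1 + 3.2)/2 = 8.5
Area = √(s(s−a)(s−b)(s−c)) = √(8.5·0.8·2.4·5.3) ≈ √86.496 ≈ 9.30032
abc = 7.7·6.1·3.2 = 150.304
R = abc/(4·Area) ≈ 150.304/(4·9.30032) = 150.304/37.2013 ≈ 4.04029

R = 4.04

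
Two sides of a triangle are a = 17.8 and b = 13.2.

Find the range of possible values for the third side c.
Triangle inequality: |a − b| < c < a + b
|a − b| = |17.8 − 13.2| = 4.6
a + b = 17.8 + 13.2 = 31

4.6 < c < 31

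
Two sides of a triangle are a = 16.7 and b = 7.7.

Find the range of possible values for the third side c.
Triangle inequality: |a − b| < c < a + b
|a − b| = |16.7 − 7.7| = 9
a + b = 16.7 + 7.7 = 24.4

9 < c < 24.4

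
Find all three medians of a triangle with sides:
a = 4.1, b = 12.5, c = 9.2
Median formula: m_a = ½√(2b² + 2c² − a²) (and cyclically). a² = 16.81, b² = 156.25, c² = 84.64.
m_a = ½√(2·156.25 + 2·84.64 − 16.81) = ½√464.97 ≈ ½·21.5632 ≈ 10.7816
m_b = ½√(2·16.81 + 2·84.64 − 156.25) = ½√46.65 ≈ ½·6.83008 ≈ 3.41504
m_c = ½√(2·16.81 + 2·156.25 − 84.64) = ½√261.48 ≈ ½·16.1703 ≈ 8.08517

m_a = 10.78, m_b = 3.415, m_c = 8.085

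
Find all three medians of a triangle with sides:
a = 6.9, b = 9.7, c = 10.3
Median formula: m_a = ½√(2b² + 2c² − a²) (and cyclically). a² = 47.61, b² = 94.09, c² = 106.09.
m_a = ½√(2·94.09 + 2·106.09 − 47.61) = ½√352.75 ≈ ½·18.7816 ≈ 9.39082
m_b = ½√(2·47.61 + 2·106.09 − 94.09) = ½√213.31 ≈ ½·14.6051 ≈ 7.30257
m_c = ½√(2·47.61 + 2·94.09 − 106.09) = ½√177.31 ≈ ½·13.3158 ≈ 6.65789

m_a = 9.391, m_b = 7.303, m_c = 6.658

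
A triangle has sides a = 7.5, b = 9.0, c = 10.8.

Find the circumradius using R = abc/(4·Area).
First find the area with Heron's formula.
s = (7.5 + 9.0 + 10.8)/2 = 13.65
Area = √(s(s−a)(s−b)(s−c)) = √(13.65·6.15·4.65·2.85) ≈ √1112.51 ≈ 33.3544
abc = 7.5·9.0·10.8 = 729
R = abc/(4·Area) ≈ 729/(4·33.3544) = 729/133.417 ≈ 5.46405

R = 5.464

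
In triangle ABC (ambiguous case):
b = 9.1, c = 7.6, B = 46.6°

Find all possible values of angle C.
b/sin(B) = c/sin(C)  ⇒  sin(C) = c·sin(B)/b = 7.6·sin(46.6°)/9.1
sin(46.6°) ≈ 0.726575
sin(C) ≈ 7.6·0.726575/9.1 ≈ 5.52197/9.1 ≈ 0.60681
Candidate 1: C₁ = arcsin(0.60681) ≈ 37.3592°  →  A = 180° − 46.6° − 37.3592° ≈ 96.0408° > 0, valid
Candidate 2: C₂ = 180° − C₁ ≈ 142.641°  →  A = 180° − 46.6° − 142.641° ≈ -9.2408° ≤ 0, not a valid triangle

C = 37.36° (one solution)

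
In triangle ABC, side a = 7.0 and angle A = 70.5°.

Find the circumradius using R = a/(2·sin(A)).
R = a/(2·sin(A)) = 7.0/(2·sin(70.5°))
sin(70.5°) ≈ 0.942641
R ≈ 7.0/(2·0.942641) = 7.0/1.88528 ≈ 3.71297

R = 3.713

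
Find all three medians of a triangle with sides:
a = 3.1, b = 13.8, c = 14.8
Median formula: m_a = ½√(2b² + 2c² − a²) (and cyclically). a² = 9.61, b² = 190.44, c² = 219.04.
m_a = ½√(2·190.44 + 2·219.04 − 9.61) = ½√809.35 ≈ ½·28.4491 ≈ 14.2245
m_b = ½√(2·9.61 + 2·219.04 − 190.44) = ½√266.86 ≈ ½·16.3359 ≈ 8.16793
m_c = ½√(2·9.61 + 2·190.44 − 219.04) = ½√181.06 ≈ ½·13.4559 ≈ 6.72793

m_a = 14.22, m_b = 8.168, m_c = 6.728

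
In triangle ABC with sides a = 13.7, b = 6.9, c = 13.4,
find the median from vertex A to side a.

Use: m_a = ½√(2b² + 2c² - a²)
m_a = ½√(2·6.9² + 2·13.4² − 13.7²) = ½√(2·47.61 + 2·179.56 − 187.69) = ½√(95.22 + 359.12 − 187.69) = ½√266.65
√266.65 ≈ 16.3294, so m_a ≈ 8.16471

m_a = 8.165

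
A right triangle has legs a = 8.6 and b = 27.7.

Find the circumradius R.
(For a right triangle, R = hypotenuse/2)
Hypotenuse c = √(a² + b²) = √(73.96 + 767.29) = √841.25 ≈ 29.0043
R = c/2 ≈ 29.0043/2 ≈ 14.5022

R = 14.5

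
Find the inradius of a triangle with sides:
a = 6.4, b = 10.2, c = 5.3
r = Area/s where s is the semi-perimeter.
s = (6.4 + 10.2 + 5.3)/2 = 21.9/2 = 10.95
Area = √(s(s−a)(s−b)(s−c)) = √(10.95·4.55·0.75·5.65) ≈ √211.123 ≈ 14.5301
r ≈ 14.5301/10.95 ≈ 1.32695

r = 1.327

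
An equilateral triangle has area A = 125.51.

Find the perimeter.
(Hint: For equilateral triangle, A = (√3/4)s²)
A = (√3/4)s²  ⇒  s² = 4A/√3 = 4·125.51/√3 = 502.04/1.73205 ≈ 289.853
s ≈ √289.853 ≈ 17.0251
Perimeter = 3s ≈ 3·17.0251 ≈ 51.0752

Perimeter = 51.08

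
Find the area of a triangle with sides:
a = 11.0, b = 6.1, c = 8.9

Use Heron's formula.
s = (11.0 + 6.1 + 8.9)/2 = 26/2 = 13
s − a = 2, s − b = 6.9, s − c = 4.1
s(s−a)(s−b)(s−c) = 13·2·6.9·4.1 ≈ 735.54
Area = √735.54 ≈ 27.1208

Area = 27.12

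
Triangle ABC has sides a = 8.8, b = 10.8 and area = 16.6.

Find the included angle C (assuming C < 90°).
Area = ½·a·b·sin(C)  ⇒  sin(C) = 2·Area/(a·b) = 2·16.6/(8.8·10.8) = 33.2/95.04 ≈ 0.349327
C = arcsin(0.349327) ≈ 20.4461° (taking the acute solution since C < 90°)

C = 20.45°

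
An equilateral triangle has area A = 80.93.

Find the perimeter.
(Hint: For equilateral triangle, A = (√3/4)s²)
A = (√3/4)s²  ⇒  s² = 4A/√3 = 4·80.93/√3 = 323.72/1.73205 ≈ 186.9
s ≈ √186.9 ≈ 13.6711
Perimeter = 3s ≈ 3·13.6711 ≈ 41.0134

Perimeter = 41.01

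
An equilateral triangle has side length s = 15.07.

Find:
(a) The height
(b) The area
(a) The height splits the triangle into two 30-60-90 halves: h = s·√3/2 = 15.07·1.73205/2 ≈ 26.102/2 ≈ 13.051
(b) Area = (√3/4)·s² = (√3/4)·15.07² = (√3/4)·227.1049 ≈ 0.433013·227.1049 ≈ 98.3393

Height = 13.05, Area = 98.34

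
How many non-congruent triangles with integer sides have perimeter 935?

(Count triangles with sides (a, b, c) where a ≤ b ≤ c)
Let a ≤ b ≤ c with a + b + c = 935. The only binding inequality is a + b > c, i.e. 935 − c > c, so c < 935/2; and c ≥ 935/3 since c is the largest side.
So 312 ≤ c ≤ 467. For each c, b runs from ⌈(935 − c)/2⌉ up to c (then a = 935 − b − c satisfies 1 ≤ a ≤ b automatically), giving c − ⌈(935 − c)/2⌉ + 1 choices.
Summing over c: 1 + 3 + 4 + 6 + … + 232 + 234  (156 terms, c = 312, …, 467) = 18330
Check (closed form: nearest integer to p²/48 for even p, (p+3)²/48 for odd p): (935+3)²/48 = 938²/48 = 879844/48 ≈ 18330.08 → 18330

18330 triangles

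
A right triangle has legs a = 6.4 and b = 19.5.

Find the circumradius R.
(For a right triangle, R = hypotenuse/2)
Hypotenuse c = √(a² + b²) = √(40.96 + 380.25) = √421.21 ≈ 20.5234
R = c/2 ≈ 20.5234/2 ≈ 10.2617

R = 10.26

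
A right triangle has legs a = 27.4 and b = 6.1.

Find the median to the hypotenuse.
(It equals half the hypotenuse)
Hypotenuse c = √(a² + b²) = √(750.76 + 37.21) = √787.97 ≈ 28.0708
Median to hypotenuse = c/2 ≈ 28.0708/2 ≈ 14.0354

Median = 14.04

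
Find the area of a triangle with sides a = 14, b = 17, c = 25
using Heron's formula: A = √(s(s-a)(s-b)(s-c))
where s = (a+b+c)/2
s = (14 + 17 + 25)/2 = 56/2 = 28
s − a = 14, s − b = 11, s − c = 3
s(s−a)(s−b)(s−c) = 28·14·11·3 = 12936
Area = √12936 ≈ 113.737

s = 28.0, Area = 113.7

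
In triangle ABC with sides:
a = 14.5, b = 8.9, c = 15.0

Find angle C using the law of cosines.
c² = a² + b² − 2ab·cos(C)  ⇒  cos(C) = (a² + b² − c²)/(2ab)
cos(C) = (14.5² + 8.9² − 15.0²)/(2·14.5·8.9) = (210.25 + 79.21 − 225)/258.1 = 64.46/258.1 ≈ 0.249748
C = arccos(0.249748) ≈ 75.5374°

C = 75.54°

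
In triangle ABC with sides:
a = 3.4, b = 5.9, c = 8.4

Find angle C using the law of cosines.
c² = a² + b² − 2ab·cos(C)  ⇒  cos(C) = (a² + b² − c²)/(2ab)
cos(C) = (3.4² + 5.9² − 8.4²)/(2·3.4·5.9) = (11.56 + 34.81 − 70.56)/40.12 = -24.19/40.12 ≈ -0.602941
C = arccos(-0.602941) ≈ 127.081°

C = 127.1°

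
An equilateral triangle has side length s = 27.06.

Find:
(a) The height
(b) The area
(a) The height splits the triangle into two 30-60-90 halves: h = s·√3/2 = 27.06·1.73205/2 ≈ 46.8693/2 ≈ 23.4346
(b) Area = (√3/4)·s² = (√3/4)·27.06² = (√3/4)·732.2436 ≈ 0.433013·732.2436 ≈ 317.071

Height = 23.43, Area = 317.1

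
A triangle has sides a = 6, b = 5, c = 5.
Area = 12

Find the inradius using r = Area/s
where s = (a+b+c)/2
s = (6 + 5 + 5)/2 = 16/2 = 8
r = Area/s = 12/8 ≈ 1.5

r = 1.5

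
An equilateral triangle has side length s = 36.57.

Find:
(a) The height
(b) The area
(a) The height splits the triangle into two 30-60-90 halves: h = s·√3/2 = 36.57·1.73205/2 ≈ 63.3411/2 ≈ 31.6705
(b) Area = (√3/4)·s² = (√3/4)·36.57² = (√3/4)·1337.3649 ≈ 0.433013·1337.3649 ≈ 579.096

Height = 31.67, Area = 579.1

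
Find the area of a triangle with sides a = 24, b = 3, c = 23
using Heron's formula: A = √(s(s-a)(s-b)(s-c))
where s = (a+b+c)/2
s = (24 + 3 + 23)/2 = 50/2 = 25
s − a = 1, s − b = 22, s − c = 2
s(s−a)(s−b)(s−c) = 25·1·22·2 = 1100
Area = √1100 ≈ 33.1662

s = 25.0, Area = 33.17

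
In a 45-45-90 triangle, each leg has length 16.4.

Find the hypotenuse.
In a 45-45-90 triangle the sides are in ratio 1 : 1 : √2, so hypotenuse = leg·√2.
Hypotenuse = 16.4·√2 ≈ 16.4·1.41421 ≈ 23.1931

Hypotenuse = 16.4√2 = 23.19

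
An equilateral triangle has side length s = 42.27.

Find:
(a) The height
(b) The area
(a) The height splits the triangle into two 30-60-90 halves: h = s·√3/2 = 42.27·1.73205/2 ≈ 73.2138/2 ≈ 36.6069
(b) Area = (√3/4)·s² = (√3/4)·42.27² = (√3/4)·1786.7529 ≈ 0.433013·1786.7529 ≈ 773.687

Height = 36.61, Area = 773.7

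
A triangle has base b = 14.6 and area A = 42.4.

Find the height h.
A = ½·b·h  ⇒  h = 2A/b = 2·42.4/14.6 = 84.8/14.6 ≈ 5.80822

h = 5.808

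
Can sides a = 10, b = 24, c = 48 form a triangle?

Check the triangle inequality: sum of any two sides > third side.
a + b vs c: 10 + 24 = 34 ≤ 48  ✗
a + c vs b: 10 + 48 = 58 > 24  ✓
b + c vs a: 24 + 48 = 72 > 10  ✓

No: 10 + 24 = 34 is not > 48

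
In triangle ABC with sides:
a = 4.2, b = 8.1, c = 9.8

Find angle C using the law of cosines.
c² = a² + b² − 2ab·cos(C)  ⇒  cos(C) = (a² + b² − c²)/(2ab)
cos(C) = (4.2² + 8.1² − 9.8²)/(2·4.2·8.1) = (17.64 + 65.61 − 96.04)/68.04 = -12.79/68.04 ≈ -0.187978
C = arccos(-0.187978) ≈ 100.835°

C = 100.8°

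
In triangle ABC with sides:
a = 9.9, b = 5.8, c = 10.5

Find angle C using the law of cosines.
c² = a² + b² − 2ab·cos(C)  ⇒  cos(C) = (a² + b² − c²)/(2ab)
cos(C) = (9.9² + 5.8² − 10.5²)/(2·9.9·5.8) = (98.01 + 33.64 − 110.25)/114.84 = 21.4/114.84 ≈ 0.186346
C = arccos(0.186346) ≈ 79.2604°

C = 79.26°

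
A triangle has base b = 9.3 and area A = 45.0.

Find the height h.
A = ½·b·h  ⇒  h = 2A/b = 2·45.0/9.3 = 90/9.3 ≈ 9.67742

h = 9.677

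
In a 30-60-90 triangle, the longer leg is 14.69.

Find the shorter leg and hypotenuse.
In a 30-60-90 triangle the sides are in ratio 1 : √3 : 2, so short leg = long leg/√3 and hypotenuse = 2·(short leg).
Short leg = 14.69/√3 ≈ 14.69/1.73205 ≈ 8.48128
Hypotenuse = 2·8.48128 ≈ 16.9626

Short leg = 8.481, Hypotenuse = 16.96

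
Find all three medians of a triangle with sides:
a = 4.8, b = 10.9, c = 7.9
Median formula: m_a = ½√(2b² + 2c² − a²) (and cyclically). a² = 23.04, b² = 118.81, c² = 62.41.
m_a = ½√(2·118.81 + 2·62.41 − 23.04) = ½√339.4 ≈ ½·18.4228 ≈ 9.21141
m_b = ½√(2·23.04 + 2·62.41 − 118.81) = ½√52.09 ≈ ½·7.21734 ≈ 3.60867
m_c = ½√(2·23.04 + 2·118.81 − 62.41) = ½√221.29 ≈ ½·14.8758 ≈ 7.43791

m_a = 9.211, m_b = 3.609, m_c = 7.438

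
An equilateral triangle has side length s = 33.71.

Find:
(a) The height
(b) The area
(a) The height splits the triangle into two 30-60-90 halves: h = s·√3/2 = 33.71·1.73205/2 ≈ 58.3874/2 ≈ 29.1937
(b) Area = (√3/4)·s² = (√3/4)·33.71² = (√3/4)·1136.3641 ≈ 0.433013·1136.3641 ≈ 492.06

Height = 29.19, Area = 492.1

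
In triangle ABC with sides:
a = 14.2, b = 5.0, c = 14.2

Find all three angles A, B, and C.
Law of cosines for each angle (a² = 201.64, b² = 25, c² = 201.64):
cos(A) = (b² + c² − a²)/(2bc) = (25 + 201.64 − 201.64)/(2·5.0·14.2) = 25/142 ≈ 0.176056  ⇒  A ≈ 79.8599°
cos(B) = (a² + c² − b²)/(2ac) = (201.64 + 201.64 − 25)/(2·14.2·14.2) = 378.28/403.28 ≈ 0.938008  ⇒  B ≈ 20.2803°
cos(C) = (a² + b² − c²)/(2ab) = (201.64 + 25 − 201.64)/(2·14.2·5.0) = 25/142 ≈ 0.176056  ⇒  C ≈ 79.8599°
Check: A + B + C ≈ 180°

A = 79.86°, B = 20.28°, C = 79.86°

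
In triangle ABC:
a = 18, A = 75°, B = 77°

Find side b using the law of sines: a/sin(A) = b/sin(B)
a/sin(A) = b/sin(B)  ⇒  b = a·sin(B)/sin(A) = 18·sin(77°)/sin(75°)
sin(77°) ≈ 0.97437, sin(75°) ≈ 0.965926
b ≈ 18·0.97437/0.965926 ≈ 17.5387/0.965926 ≈ 18.1574

b = 18.16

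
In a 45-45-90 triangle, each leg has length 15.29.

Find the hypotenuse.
In a 45-45-90 triangle the sides are in ratio 1 : 1 : √2, so hypotenuse = leg·√2.
Hypotenuse = 15.29·√2 ≈ 15.29·1.41421 ≈ 21.6233

Hypotenuse = 15.29√2 = 21.62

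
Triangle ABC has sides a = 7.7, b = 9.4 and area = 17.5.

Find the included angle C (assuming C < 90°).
Area = ½·a·b·sin(C)  ⇒  sin(C) = 2·Area/(a·b) = 2·17.5/(7.7·9.4) = 35/72.38 ≈ 0.483559
C = arcsin(0.483559) ≈ 28.9181° (taking the acute solution since C < 90°)

C = 28.92°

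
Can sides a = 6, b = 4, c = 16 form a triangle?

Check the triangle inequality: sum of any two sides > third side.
a + b vs c: 6 + 4 = 10 ≤ 16  ✗
a + c vs b: 6 + 16 = 22 > 4  ✓
b + c vs a: 4 + 16 = 20 > 6  ✓

No: 6 + 4 = 10 is not > 16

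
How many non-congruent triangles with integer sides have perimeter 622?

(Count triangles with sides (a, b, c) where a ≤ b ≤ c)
Let a ≤ b ≤ c with a + b + c = 622. The only binding inequality is a + b > c, i.e. 622 − c > c, so c < 622/2; and c ≥ 622/3 since c is the largest side.
So 208 ≤ c ≤ 310. For each c, b runs from ⌈(622 − c)/2⌉ up to c (then a = 622 − b − c satisfies 1 ≤ a ≤ b automatically), giving c − ⌈(622 − c)/2⌉ + 1 choices.
Summing over c: 2 + 3 + 5 + 6 + … + 153 + 155  (103 terms, c = 208, …, 310) = 8060
Check (closed form: nearest integer to p²/48 for even p, (p+3)²/48 for odd p): 622²/48 = 386884/48 ≈ 8060.08 → 8060

8060 triangles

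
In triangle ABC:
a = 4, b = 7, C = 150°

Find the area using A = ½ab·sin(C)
A = ½·a·b·sin(C) = ½·4·7·sin(150°)
sin(150°) ≈ 0.5
A ≈ ½·28·0.5 = 14·0.5 ≈ 7

Area = 7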